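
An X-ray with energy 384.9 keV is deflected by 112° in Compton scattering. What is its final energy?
189.1033 keV

First convert energy to wavelength:
λ = hc/E, with hc ≈ 1239.842 keV·pm (i.e. 1239.842 eV·nm)

For E = 384.9 keV = 384900 eV:
λ = 1239.842 keV·pm / 384.9 keV
λ = 3.2212 pm

Calculate the Compton shift:
Δλ = λ_C(1 - cos(112°)) = 2.4263 × 1.3746
Δλ = 3.3352 pm

Final wavelength:
λ' = 3.2212 + 3.3352 = 6.5564 pm

Final energy:
E' = hc/λ' = 1239.842 / 6.5564 = 189.1033 keV

(Intermediate values are shown rounded; full precision is carried through to the final answer.)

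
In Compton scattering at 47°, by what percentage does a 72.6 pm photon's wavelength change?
1.0628%

Calculate the Compton shift:
Δλ = λ_C(1 - cos(47°))
Δλ = 2.4263 × (1 - cos(47°))
Δλ = 2.4263 × 0.3180
Δλ = 0.7716 pm

Percentage change:
(Δλ/λ₀) × 100 = (0.7716/72.6) × 100
= 1.0628%

(Intermediate values are shown rounded; full precision is carried through to the final answer.)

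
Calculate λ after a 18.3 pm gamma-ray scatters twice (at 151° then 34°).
23.2632 pm

Apply Compton shift twice:

First scattering at θ₁ = 151°:
Δλ₁ = λ_C(1 - cos(151°))
Δλ₁ = 2.4263 × 1.8746
Δλ₁ = 4.5484 pm

After first scattering:
λ₁ = 18.3 + 4.5484 = 22.8484 pm

Second scattering at θ₂ = 34°:
Δλ₂ = λ_C(1 - cos(34°))
Δλ₂ = 2.4263 × 0.1710
Δλ₂ = 0.4148 pm

Final wavelength:
λ₂ = 22.8484 + 0.4148 = 23.2632 pm

Total shift: Δλ_total = 4.5484 + 0.4148 = 4.9632 pm

(Intermediate values are shown rounded; full precision is carried through to the final answer.)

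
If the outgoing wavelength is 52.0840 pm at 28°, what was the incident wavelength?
51.8000 pm

From λ' = λ + Δλ, we have λ = λ' - Δλ

First calculate the Compton shift:
Δλ = λ_C(1 - cos θ)
Δλ = 2.4263 × (1 - cos(28°))
Δλ = 2.4263 × 0.1171
Δλ = 0.2840 pm

Initial wavelength:
λ = λ' - Δλ
λ = 52.0840 - 0.2840
λ = 51.8000 pm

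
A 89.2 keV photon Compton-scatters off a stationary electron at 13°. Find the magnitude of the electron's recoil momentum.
1.0771e-23 kg·m/s

The electron is initially at rest, so by conservation of momentum:
p⃗_e = p⃗₀ − p⃗'  (incident photon momentum minus scattered photon momentum)

Photon momentum magnitudes (p = h/λ = E/c):
λ₀ = hc/E₀ = 13.8996 pm → p₀ = h/λ₀ = 4.7671e-23 kg·m/s
Δλ = λ_C(1 − cos 13°) = 0.0622 pm
λ' = 13.9618 pm → p' = h/λ' = 4.7459e-23 kg·m/s

The scattered photon makes angle θ = 13° with the incident direction, so by the law of cosines:
|p⃗_e|² = p₀² + p'² − 2p₀p'cos θ
|p⃗_e|² = (4.7671e-23)² + (4.7459e-23)² − 2·4.7671e-23·4.7459e-23·cos(13°)
|p⃗_e| = 1.0771e-23 kg·m/s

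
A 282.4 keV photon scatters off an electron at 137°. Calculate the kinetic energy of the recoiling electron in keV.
138.0843 keV

By energy conservation: K_e = E_initial - E_final

First find the scattered photon energy:
Initial wavelength: λ = hc/E = 4.3904 pm
Compton shift: Δλ = λ_C(1 - cos(137°)) = 4.2008 pm
Final wavelength: λ' = 4.3904 + 4.2008 = 8.5912 pm
Final photon energy: E' = hc/λ' = 144.3157 keV

Electron kinetic energy:
K_e = E - E' = 282.4000 - 144.3157 = 138.0843 keV

(Intermediate values are shown rounded; full precision is carried through to the final answer.)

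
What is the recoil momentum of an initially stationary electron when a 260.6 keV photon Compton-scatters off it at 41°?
9.3260e-23 kg·m/s

The electron is initially at rest, so by conservation of momentum:
p⃗_e = p⃗₀ − p⃗'  (incident photon momentum minus scattered photon momentum)

Photon momentum magnitudes (p = h/λ = E/c):
λ₀ = hc/E₀ = 4.7576 pm → p₀ = h/λ₀ = 1.3927e-22 kg·m/s
Δλ = λ_C(1 − cos 41°) = 0.5952 pm
λ' = 5.3528 pm → p' = h/λ' = 1.2379e-22 kg·m/s

The scattered photon makes angle θ = 41° with the incident direction, so by the law of cosines:
|p⃗_e|² = p₀² + p'² − 2p₀p'cos θ
|p⃗_e|² = (1.3927e-22)² + (1.2379e-22)² − 2·1.3927e-22·1.2379e-22·cos(41°)
|p⃗_e| = 9.3260e-23 kg·m/s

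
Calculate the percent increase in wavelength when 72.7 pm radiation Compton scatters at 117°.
4.8526%

Calculate the Compton shift:
Δλ = λ_C(1 - cos(117°))
Δλ = 2.4263 × (1 - cos(117°))
Δλ = 2.4263 × 1.4540
Δλ = 3.5278 pm

Percentage change:
(Δλ/λ₀) × 100 = (3.5278/72.7) × 100
= 4.8526%

(Intermediate values are shown rounded; full precision is carried through to the final answer.)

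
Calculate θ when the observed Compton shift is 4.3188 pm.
141.26°

From the Compton formula Δλ = λ_C(1 - cos θ), we can solve for θ:

cos θ = 1 - Δλ/λ_C

Given:
- Δλ = 4.3188 pm
- λ_C = h/(m_e·c) ≈ 2.42631024 pm

cos θ = 1 - 4.3188/2.42631024
cos θ = 1 - 1.779987
cos θ = -0.779987

θ = arccos(-0.779987)
θ = 141.26°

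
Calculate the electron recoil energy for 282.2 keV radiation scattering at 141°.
139.7777 keV

By energy conservation: K_e = E_initial - E_final

First find the scattered photon energy:
Initial wavelength: λ = hc/E = 4.3935 pm
Compton shift: Δλ = λ_C(1 - cos(141°)) = 4.3119 pm
Final wavelength: λ' = 4.3935 + 4.3119 = 8.7054 pm
Final photon energy: E' = hc/λ' = 142.4223 keV

Electron kinetic energy:
K_e = E - E' = 282.2000 - 142.4223 = 139.7777 keV

(Intermediate values are shown rounded; full precision is carried through to the final answer.)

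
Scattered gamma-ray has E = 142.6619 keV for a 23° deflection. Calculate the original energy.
145.9000 keV

Convert final energy to wavelength (hc ≈ 1239.842 keV·pm):
λ' = hc/E' = 1239.842 / 142.6619 = 8.6908 pm

Calculate the Compton shift:
Δλ = λ_C(1 - cos(23°))
Δλ = 2.4263 × (1 - cos(23°))
Δλ = 0.1929 pm

Initial wavelength:
λ = λ' - Δλ = 8.6908 - 0.1929 = 8.4979 pm

Initial energy:
E = hc/λ = 1239.842 / 8.4979 = 145.9000 keV

(Intermediate values are shown rounded; full precision is carried through to the final answer.)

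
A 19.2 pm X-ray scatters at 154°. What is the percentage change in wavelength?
23.9951%

Calculate the Compton shift:
Δλ = λ_C(1 - cos(154°))
Δλ = 2.4263 × (1 - cos(154°))
Δλ = 2.4263 × 1.8988
Δλ = 4.6071 pm

Percentage change:
(Δλ/λ₀) × 100 = (4.6071/19.2) × 100
= 23.9951%

(Intermediate values are shown rounded; full precision is carried through to the final answer.)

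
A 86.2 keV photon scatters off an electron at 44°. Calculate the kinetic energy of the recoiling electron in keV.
3.8966 keV

By energy conservation: K_e = E_initial - E_final

First find the scattered photon energy:
Initial wavelength: λ = hc/E = 14.3833 pm
Compton shift: Δλ = λ_C(1 - cos(44°)) = 0.6810 pm
Final wavelength: λ' = 14.3833 + 0.6810 = 15.0643 pm
Final photon energy: E' = hc/λ' = 82.3034 keV

Electron kinetic energy:
K_e = E - E' = 86.2000 - 82.3034 = 3.8966 keV

(Intermediate values are shown rounded; full precision is carried through to the final answer.)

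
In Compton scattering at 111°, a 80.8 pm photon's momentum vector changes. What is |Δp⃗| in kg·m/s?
1.3253e-23 kg·m/s

Photon momentum magnitude is p = h/λ.

Initial momentum:
p₀ = h/λ = 6.6261e-34/8.0800e-11 = 8.2006e-24 kg·m/s

After scattering:
λ' = λ + Δλ = 80.8 + 3.2958 = 84.0958 pm
p' = h/λ' = 6.6261e-34/8.4096e-11 = 7.8792e-24 kg·m/s

Momentum is a vector; the scattered photon's direction makes angle θ = 111° with the incident direction. The magnitude of the vector change Δp⃗ = p⃗₀ − p⃗' is found from the law of cosines:
|Δp⃗|² = p₀² + p'² − 2p₀p'cos θ
|Δp⃗|² = (8.2006e-24)² + (7.8792e-24)² − 2·8.2006e-24·7.8792e-24·cos(111°)
|Δp⃗| = 1.3253e-23 kg·m/s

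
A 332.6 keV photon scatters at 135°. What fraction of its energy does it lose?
0.5263 (or 52.63%)

Calculate initial and final photon energies:

Initial: E₀ = 332.6 keV → λ₀ = 3.7277 pm
Compton shift: Δλ = 4.1420 pm
Final wavelength: λ' = 7.8697 pm
Final energy: E' = 157.5463 keV

Fractional energy loss:
(E₀ - E')/E₀ = (332.6000 - 157.5463)/332.6000
= 175.0537/332.6000
= 0.5263
= 52.63%

(Intermediate values are shown rounded; full precision is carried through to the final answer.)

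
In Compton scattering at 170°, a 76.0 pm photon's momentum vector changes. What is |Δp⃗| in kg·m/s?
1.6853e-23 kg·m/s

Photon momentum magnitude is p = h/λ.

Initial momentum:
p₀ = h/λ = 6.6261e-34/7.6000e-11 = 8.7185e-24 kg·m/s

After scattering:
λ' = λ + Δλ = 76.0 + 4.8158 = 80.8158 pm
p' = h/λ' = 6.6261e-34/8.0816e-11 = 8.1990e-24 kg·m/s

Momentum is a vector; the scattered photon's direction makes angle θ = 170° with the incident direction. The magnitude of the vector change Δp⃗ = p⃗₀ − p⃗' is found from the law of cosines:
|Δp⃗|² = p₀² + p'² − 2p₀p'cos θ
|Δp⃗|² = (8.7185e-24)² + (8.1990e-24)² − 2·8.7185e-24·8.1990e-24·cos(170°)
|Δp⃗| = 1.6853e-23 kg·m/s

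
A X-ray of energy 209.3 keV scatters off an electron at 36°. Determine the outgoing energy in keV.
194.1154 keV

First convert energy to wavelength:
λ = hc/E, with hc ≈ 1239.842 keV·pm (i.e. 1239.842 eV·nm)

For E = 209.3 keV = 209300 eV:
λ = 1239.842 keV·pm / 209.3 keV
λ = 5.9238 pm

Calculate the Compton shift:
Δλ = λ_C(1 - cos(36°)) = 2.4263 × 0.1910
Δλ = 0.4634 pm

Final wavelength:
λ' = 5.9238 + 0.4634 = 6.3871 pm

Final energy:
E' = hc/λ' = 1239.842 / 6.3871 = 194.1154 keV

(Intermediate values are shown rounded; full precision is carried through to the final answer.)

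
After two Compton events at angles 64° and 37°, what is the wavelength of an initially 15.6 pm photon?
17.4513 pm

Apply Compton shift twice:

First scattering at θ₁ = 64°:
Δλ₁ = λ_C(1 - cos(64°))
Δλ₁ = 2.4263 × 0.5616
Δλ₁ = 1.3627 pm

After first scattering:
λ₁ = 15.6 + 1.3627 = 16.9627 pm

Second scattering at θ₂ = 37°:
Δλ₂ = λ_C(1 - cos(37°))
Δλ₂ = 2.4263 × 0.2014
Δλ₂ = 0.4886 pm

Final wavelength:
λ₂ = 16.9627 + 0.4886 = 17.4513 pm

Total shift: Δλ_total = 1.3627 + 0.4886 = 1.8513 pm

(Intermediate values are shown rounded; full precision is carried through to the final answer.)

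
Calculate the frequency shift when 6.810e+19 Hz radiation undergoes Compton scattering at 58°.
1.401e+19 Hz (decrease)

Convert frequency to wavelength (c = 299792458 m/s):
λ₀ = c/f₀ = 299792458/6.810e+19 = 4.4022387e-12 m = 4.4022 pm

Calculate Compton shift:
Δλ = λ_C(1 - cos(58°)) = 1.1406 pm

Final wavelength:
λ' = λ₀ + Δλ = 4.4022 + 1.1406 = 5.5428 pm

Final frequency:
f' = c/λ' = 299792458/5.5428004e-12 = 5.4086822e+19 Hz

Frequency shift (decrease):
Δf = f₀ - f' = 6.810e+19 - 5.4086822e+19 = 1.401e+19 Hz

(Intermediate values are shown rounded; full precision is carried through to the final answer.)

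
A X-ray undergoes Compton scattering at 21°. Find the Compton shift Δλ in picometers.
0.1612 pm

Using the Compton scattering formula:
Δλ = λ_C(1 - cos θ)

where λ_C = h/(m_e·c) ≈ 2.4263 pm is the Compton wavelength of an electron.

For θ = 21°:
cos(21°) = 0.9336
1 - cos(21°) = 0.0664

Δλ = 2.4263 × 0.0664
Δλ = 0.1612 pm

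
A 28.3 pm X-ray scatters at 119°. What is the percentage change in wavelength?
12.7301%

Calculate the Compton shift:
Δλ = λ_C(1 - cos(119°))
Δλ = 2.4263 × (1 - cos(119°))
Δλ = 2.4263 × 1.4848
Δλ = 3.6026 pm

Percentage change:
(Δλ/λ₀) × 100 = (3.6026/28.3) × 100
= 12.7301%

(Intermediate values are shown rounded; full precision is carried through to the final answer.)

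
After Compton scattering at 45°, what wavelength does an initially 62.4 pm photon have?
63.1106 pm

Using the Compton formula: λ' = λ + λ_C(1 − cos θ)

For θ = 45°, cos θ = √2/2 (exact) ≈ 0.7071, so:
1 − cos 45° = 1 − (√2/2) ≈ 0.2929

Δλ = λ_C × 0.2929 = 2.4263 × 0.2929 = 0.7106 pm

λ' = 62.4 + 0.7106 = 63.1106 pm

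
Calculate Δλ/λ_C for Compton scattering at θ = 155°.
1.9063 λ_C

The Compton shift formula is:
Δλ = λ_C(1 - cos θ)

Dividing both sides by λ_C:
Δλ/λ_C = 1 - cos θ

For θ = 155°:
Δλ/λ_C = 1 - cos(155°)
Δλ/λ_C = 1 - -0.9063
Δλ/λ_C = 1.9063

This means the shift is 1.9063 × λ_C = 4.6253 pm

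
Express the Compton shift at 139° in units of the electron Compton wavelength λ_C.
1.7547 λ_C

The Compton shift formula is:
Δλ = λ_C(1 - cos θ)

Dividing both sides by λ_C:
Δλ/λ_C = 1 - cos θ

For θ = 139°:
Δλ/λ_C = 1 - cos(139°)
Δλ/λ_C = 1 - -0.7547
Δλ/λ_C = 1.7547

This means the shift is 1.7547 × λ_C = 4.2575 pm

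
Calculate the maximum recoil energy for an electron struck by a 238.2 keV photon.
114.9267 keV

Maximum energy transfer occurs at θ = 180° (backscattering).

Initial photon: E₀ = 238.2 keV → λ₀ = 5.2050 pm

Maximum Compton shift (at 180°):
Δλ_max = 2λ_C = 2 × 2.4263 = 4.8526 pm

Final wavelength:
λ' = 5.2050 + 4.8526 = 10.0577 pm

Minimum photon energy (maximum energy to electron):
E'_min = hc/λ' = 123.2733 keV

Maximum electron kinetic energy:
K_max = E₀ - E'_min = 238.2000 - 123.2733 = 114.9267 keV

(Intermediate values are shown rounded; full precision is carried through to the final answer.)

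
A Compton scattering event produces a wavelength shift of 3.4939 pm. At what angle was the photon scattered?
116.10°

From the Compton formula Δλ = λ_C(1 - cos θ), we can solve for θ:

cos θ = 1 - Δλ/λ_C

Given:
- Δλ = 3.4939 pm
- λ_C = h/(m_e·c) ≈ 2.42631024 pm

cos θ = 1 - 3.4939/2.42631024
cos θ = 1 - 1.440005
cos θ = -0.440005

θ = arccos(-0.440005)
θ = 116.10°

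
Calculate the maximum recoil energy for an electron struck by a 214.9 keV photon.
98.1762 keV

Maximum energy transfer occurs at θ = 180° (backscattering).

Initial photon: E₀ = 214.9 keV → λ₀ = 5.7694 pm

Maximum Compton shift (at 180°):
Δλ_max = 2λ_C = 2 × 2.4263 = 4.8526 pm

Final wavelength:
λ' = 5.7694 + 4.8526 = 10.6220 pm

Minimum photon energy (maximum energy to electron):
E'_min = hc/λ' = 116.7238 keV

Maximum electron kinetic energy:
K_max = E₀ - E'_min = 214.9000 - 116.7238 = 98.1762 keV

(Intermediate values are shown rounded; full precision is carried through to the final answer.)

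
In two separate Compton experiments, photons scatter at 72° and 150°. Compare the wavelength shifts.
150° produces the larger shift by a factor of 2.701

Calculate both shifts using Δλ = λ_C(1 - cos θ):

For θ₁ = 72°:
Δλ₁ = 2.4263 × (1 - cos(72°))
Δλ₁ = 2.4263 × 0.6910
Δλ₁ = 1.6765 pm

For θ₂ = 150°:
Δλ₂ = 2.4263 × (1 - cos(150°))
Δλ₂ = 2.4263 × 1.8660
Δλ₂ = 4.5276 pm

The 150° angle produces the larger shift.
Ratio: 4.5276/1.6765 = 2.701

(Intermediate values are shown rounded; full precision is carried through to the final answer.)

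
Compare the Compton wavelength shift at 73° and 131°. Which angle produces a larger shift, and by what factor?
131° produces the larger shift by a factor of 2.340

Calculate both shifts using Δλ = λ_C(1 - cos θ):

For θ₁ = 73°:
Δλ₁ = 2.4263 × (1 - cos(73°))
Δλ₁ = 2.4263 × 0.7076
Δλ₁ = 1.7169 pm

For θ₂ = 131°:
Δλ₂ = 2.4263 × (1 - cos(131°))
Δλ₂ = 2.4263 × 1.6561
Δλ₂ = 4.0181 pm

The 131° angle produces the larger shift.
Ratio: 4.0181/1.7169 = 2.340

(Intermediate values are shown rounded; full precision is carried through to the final answer.)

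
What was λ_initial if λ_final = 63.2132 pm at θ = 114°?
59.8000 pm

From λ' = λ + Δλ, we have λ = λ' - Δλ

First calculate the Compton shift:
Δλ = λ_C(1 - cos θ)
Δλ = 2.4263 × (1 - cos(114°))
Δλ = 2.4263 × 1.4067
Δλ = 3.4132 pm

Initial wavelength:
λ = λ' - Δλ
λ = 63.2132 - 3.4132
λ = 59.8000 pm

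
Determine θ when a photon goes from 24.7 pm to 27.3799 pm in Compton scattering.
96.00°

First find the wavelength shift:
Δλ = λ' - λ = 27.3799 - 24.7 = 2.6799 pm

Using Δλ = λ_C(1 - cos θ), with λ_C = h/(m_e·c) ≈ 2.42631024 pm:
cos θ = 1 - Δλ/λ_C
cos θ = 1 - 2.6799/2.42631024
cos θ = -0.104517

θ = arccos(-0.104517)
θ = 96.00°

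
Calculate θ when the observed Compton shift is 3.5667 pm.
118.03°

From the Compton formula Δλ = λ_C(1 - cos θ), we can solve for θ:

cos θ = 1 - Δλ/λ_C

Given:
- Δλ = 3.5667 pm
- λ_C = h/(m_e·c) ≈ 2.42631024 pm

cos θ = 1 - 3.5667/2.42631024
cos θ = 1 - 1.470010
cos θ = -0.470010

θ = arccos(-0.470010)
θ = 118.03°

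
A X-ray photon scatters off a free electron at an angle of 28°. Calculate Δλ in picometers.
0.2840 pm

Using the Compton scattering formula:
Δλ = λ_C(1 - cos θ)

where λ_C = h/(m_e·c) ≈ 2.4263 pm is the Compton wavelength of an electron.

For θ = 28°:
cos(28°) = 0.8829
1 - cos(28°) = 0.1171

Δλ = 2.4263 × 0.1171
Δλ = 0.2840 pm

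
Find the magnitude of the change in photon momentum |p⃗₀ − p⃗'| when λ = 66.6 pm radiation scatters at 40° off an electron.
6.7773e-24 kg·m/s

Photon momentum magnitude is p = h/λ.

Initial momentum:
p₀ = h/λ = 6.6261e-34/6.6600e-11 = 9.9491e-24 kg·m/s

After scattering:
λ' = λ + Δλ = 66.6 + 0.5676 = 67.1676 pm
p' = h/λ' = 6.6261e-34/6.7168e-11 = 9.8650e-24 kg·m/s

Momentum is a vector; the scattered photon's direction makes angle θ = 40° with the incident direction. The magnitude of the vector change Δp⃗ = p⃗₀ − p⃗' is found from the law of cosines:
|Δp⃗|² = p₀² + p'² − 2p₀p'cos θ
|Δp⃗|² = (9.9491e-24)² + (9.8650e-24)² − 2·9.9491e-24·9.8650e-24·cos(40°)
|Δp⃗| = 6.7773e-24 kg·m/s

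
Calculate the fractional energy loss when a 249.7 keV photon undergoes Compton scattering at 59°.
0.1916 (or 19.16%)

Calculate initial and final photon energies:

Initial: E₀ = 249.7 keV → λ₀ = 4.9653 pm
Compton shift: Δλ = 1.1767 pm
Final wavelength: λ' = 6.1420 pm
Final energy: E' = 201.8631 keV

Fractional energy loss:
(E₀ - E')/E₀ = (249.7000 - 201.8631)/249.7000
= 47.8369/249.7000
= 0.1916
= 19.16%

(Intermediate values are shown rounded; full precision is carried through to the final answer.)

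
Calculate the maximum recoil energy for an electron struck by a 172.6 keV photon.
69.5884 keV

Maximum energy transfer occurs at θ = 180° (backscattering).

Initial photon: E₀ = 172.6 keV → λ₀ = 7.1833 pm

Maximum Compton shift (at 180°):
Δλ_max = 2λ_C = 2 × 2.4263 = 4.8526 pm

Final wavelength:
λ' = 7.1833 + 4.8526 = 12.0359 pm

Minimum photon energy (maximum energy to electron):
E'_min = hc/λ' = 103.0116 keV

Maximum electron kinetic energy:
K_max = E₀ - E'_min = 172.6000 - 103.0116 = 69.5884 keV

(Intermediate values are shown rounded; full precision is carried through to the final answer.)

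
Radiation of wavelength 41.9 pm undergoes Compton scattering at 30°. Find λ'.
42.2251 pm

Using the Compton formula: λ' = λ + λ_C(1 − cos θ)

For θ = 30°, cos θ = √3/2 (exact) ≈ 0.8660, so:
1 − cos 30° = 1 − (√3/2) ≈ 0.1340

Δλ = λ_C × 0.1340 = 2.4263 × 0.1340 = 0.3251 pm

λ' = 41.9 + 0.3251 = 42.2251 pm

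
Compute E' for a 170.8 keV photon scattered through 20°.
167.4251 keV

First convert energy to wavelength:
λ = hc/E, with hc ≈ 1239.842 keV·pm (i.e. 1239.842 eV·nm)

For E = 170.8 keV = 170800 eV:
λ = 1239.842 keV·pm / 170.8 keV
λ = 7.2590 pm

Calculate the Compton shift:
Δλ = λ_C(1 - cos(20°)) = 2.4263 × 0.0603
Δλ = 0.1463 pm

Final wavelength:
λ' = 7.2590 + 0.1463 = 7.4054 pm

Final energy:
E' = hc/λ' = 1239.842 / 7.4054 = 167.4251 keV

(Intermediate values are shown rounded; full precision is carried through to the final answer.)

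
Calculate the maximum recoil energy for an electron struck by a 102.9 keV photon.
29.5436 keV

Maximum energy transfer occurs at θ = 180° (backscattering).

Initial photon: E₀ = 102.9 keV → λ₀ = 12.0490 pm

Maximum Compton shift (at 180°):
Δλ_max = 2λ_C = 2 × 2.4263 = 4.8526 pm

Final wavelength:
λ' = 12.0490 + 4.8526 = 16.9016 pm

Minimum photon energy (maximum energy to electron):
E'_min = hc/λ' = 73.3564 keV

Maximum electron kinetic energy:
K_max = E₀ - E'_min = 102.9000 - 73.3564 = 29.5436 keV

(Intermediate values are shown rounded; full precision is carried through to the final answer.)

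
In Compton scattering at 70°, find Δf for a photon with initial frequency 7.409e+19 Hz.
2.096e+19 Hz (decrease)

Convert frequency to wavelength (c = 299792458 m/s):
λ₀ = c/f₀ = 299792458/7.409e+19 = 4.0463282e-12 m = 4.0463 pm

Calculate Compton shift:
Δλ = λ_C(1 - cos(70°)) = 1.5965 pm

Final wavelength:
λ' = λ₀ + Δλ = 4.0463 + 1.5965 = 5.6428 pm

Final frequency:
f' = c/λ' = 299792458/5.6427915e-12 = 5.3128396e+19 Hz

Frequency shift (decrease):
Δf = f₀ - f' = 7.409e+19 - 5.3128396e+19 = 2.096e+19 Hz

(Intermediate values are shown rounded; full precision is carried through to the final answer.)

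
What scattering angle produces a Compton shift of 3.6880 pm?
121.33°

From the Compton formula Δλ = λ_C(1 - cos θ), we can solve for θ:

cos θ = 1 - Δλ/λ_C

Given:
- Δλ = 3.6880 pm
- λ_C = h/(m_e·c) ≈ 2.42631024 pm

cos θ = 1 - 3.6880/2.42631024
cos θ = 1 - 1.520003
cos θ = -0.520003

θ = arccos(-0.520003)
θ = 121.33°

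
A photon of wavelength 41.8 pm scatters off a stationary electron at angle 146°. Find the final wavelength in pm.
46.2378 pm

Using the Compton scattering formula:
λ' = λ + Δλ = λ + λ_C(1 - cos θ)

Given:
- Initial wavelength λ = 41.8 pm
- Scattering angle θ = 146°
- Compton wavelength λ_C ≈ 2.4263 pm

Calculate the shift:
Δλ = 2.4263 × (1 - cos(146°))
Δλ = 2.4263 × 1.8290
Δλ = 4.4378 pm

Final wavelength:
λ' = 41.8 + 4.4378 = 46.2378 pm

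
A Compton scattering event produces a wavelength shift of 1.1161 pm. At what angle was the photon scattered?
57.32°

From the Compton formula Δλ = λ_C(1 - cos θ), we can solve for θ:

cos θ = 1 - Δλ/λ_C

Given:
- Δλ = 1.1161 pm
- λ_C = h/(m_e·c) ≈ 2.42631024 pm

cos θ = 1 - 1.1161/2.42631024
cos θ = 1 - 0.459999
cos θ = 0.540001

θ = arccos(0.540001)
θ = 57.32°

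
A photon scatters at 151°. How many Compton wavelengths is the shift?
1.8746 λ_C

The Compton shift formula is:
Δλ = λ_C(1 - cos θ)

Dividing both sides by λ_C:
Δλ/λ_C = 1 - cos θ

For θ = 151°:
Δλ/λ_C = 1 - cos(151°)
Δλ/λ_C = 1 - -0.8746
Δλ/λ_C = 1.8746

This means the shift is 1.8746 × λ_C = 4.5484 pm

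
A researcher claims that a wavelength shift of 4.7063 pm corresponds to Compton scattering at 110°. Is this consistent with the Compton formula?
No, inconsistent

Calculate the expected shift for θ = 110°:

Δλ_expected = λ_C(1 - cos(110°))
Δλ_expected = 2.4263 × (1 - cos(110°))
Δλ_expected = 2.4263 × 1.3420
Δλ_expected = 3.2562 pm

Given shift: 4.7063 pm
Expected shift: 3.2562 pm
Difference: 1.4501 pm

The values do not match. The given shift corresponds to θ ≈ 160.0°, not 110°.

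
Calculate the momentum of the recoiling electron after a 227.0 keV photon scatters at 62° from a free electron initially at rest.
1.1477e-22 kg·m/s

The electron is initially at rest, so by conservation of momentum:
p⃗_e = p⃗₀ − p⃗'  (incident photon momentum minus scattered photon momentum)

Photon momentum magnitudes (p = h/λ = E/c):
λ₀ = hc/E₀ = 5.4619 pm → p₀ = h/λ₀ = 1.2132e-22 kg·m/s
Δλ = λ_C(1 − cos 62°) = 1.2872 pm
λ' = 6.7491 pm → p' = h/λ' = 9.8177e-23 kg·m/s

The scattered photon makes angle θ = 62° with the incident direction, so by the law of cosines:
|p⃗_e|² = p₀² + p'² − 2p₀p'cos θ
|p⃗_e|² = (1.2132e-22)² + (9.8177e-23)² − 2·1.2132e-22·9.8177e-23·cos(62°)
|p⃗_e| = 1.1477e-22 kg·m/s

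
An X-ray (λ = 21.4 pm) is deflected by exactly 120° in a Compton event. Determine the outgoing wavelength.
25.0395 pm

Using the Compton formula: λ' = λ + λ_C(1 − cos θ)

For θ = 120°, cos θ = -1/2 (exact) = -0.5000, so:
1 − cos 120° = 1 − (-1/2) = 1.5000

Δλ = λ_C × 1.5000 = 2.4263 × 1.5000 = 3.6395 pm

λ' = 21.4 + 3.6395 = 25.0395 pm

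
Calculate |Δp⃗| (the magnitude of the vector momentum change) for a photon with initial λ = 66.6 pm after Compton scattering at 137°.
1.7966e-23 kg·m/s

Photon momentum magnitude is p = h/λ.

Initial momentum:
p₀ = h/λ = 6.6261e-34/6.6600e-11 = 9.9491e-24 kg·m/s

After scattering:
λ' = λ + Δλ = 66.6 + 4.2008 = 70.8008 pm
p' = h/λ' = 6.6261e-34/7.0801e-11 = 9.3588e-24 kg·m/s

Momentum is a vector; the scattered photon's direction makes angle θ = 137° with the incident direction. The magnitude of the vector change Δp⃗ = p⃗₀ − p⃗' is found from the law of cosines:
|Δp⃗|² = p₀² + p'² − 2p₀p'cos θ
|Δp⃗|² = (9.9491e-24)² + (9.3588e-24)² − 2·9.9491e-24·9.3588e-24·cos(137°)
|Δp⃗| = 1.7966e-23 kg·m/s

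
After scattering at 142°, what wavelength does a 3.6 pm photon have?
7.9383 pm

Using the Compton scattering formula:
λ' = λ + Δλ = λ + λ_C(1 - cos θ)

Given:
- Initial wavelength λ = 3.6 pm
- Scattering angle θ = 142°
- Compton wavelength λ_C ≈ 2.4263 pm

Calculate the shift:
Δλ = 2.4263 × (1 - cos(142°))
Δλ = 2.4263 × 1.7880
Δλ = 4.3383 pm

Final wavelength:
λ' = 3.6 + 4.3383 = 7.9383 pm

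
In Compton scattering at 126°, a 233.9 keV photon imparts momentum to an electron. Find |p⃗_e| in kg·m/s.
1.7749e-22 kg·m/s

The electron is initially at rest, so by conservation of momentum:
p⃗_e = p⃗₀ − p⃗'  (incident photon momentum minus scattered photon momentum)

Photon momentum magnitudes (p = h/λ = E/c):
λ₀ = hc/E₀ = 5.3007 pm → p₀ = h/λ₀ = 1.2500e-22 kg·m/s
Δλ = λ_C(1 − cos 126°) = 3.8525 pm
λ' = 9.1532 pm → p' = h/λ' = 7.2391e-23 kg·m/s

The scattered photon makes angle θ = 126° with the incident direction, so by the law of cosines:
|p⃗_e|² = p₀² + p'² − 2p₀p'cos θ
|p⃗_e|² = (1.2500e-22)² + (7.2391e-23)² − 2·1.2500e-22·7.2391e-23·cos(126°)
|p⃗_e| = 1.7749e-22 kg·m/s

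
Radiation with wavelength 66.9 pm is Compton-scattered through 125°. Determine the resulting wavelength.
70.7180 pm

Using the Compton scattering formula:
λ' = λ + Δλ = λ + λ_C(1 - cos θ)

Given:
- Initial wavelength λ = 66.9 pm
- Scattering angle θ = 125°
- Compton wavelength λ_C ≈ 2.4263 pm

Calculate the shift:
Δλ = 2.4263 × (1 - cos(125°))
Δλ = 2.4263 × 1.5736
Δλ = 3.8180 pm

Final wavelength:
λ' = 66.9 + 3.8180 = 70.7180 pm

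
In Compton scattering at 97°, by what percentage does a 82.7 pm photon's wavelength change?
3.2914%

Calculate the Compton shift:
Δλ = λ_C(1 - cos(97°))
Δλ = 2.4263 × (1 - cos(97°))
Δλ = 2.4263 × 1.1219
Δλ = 2.7220 pm

Percentage change:
(Δλ/λ₀) × 100 = (2.7220/82.7) × 100
= 3.2914%

(Intermediate values are shown rounded; full precision is carried through to the final answer.)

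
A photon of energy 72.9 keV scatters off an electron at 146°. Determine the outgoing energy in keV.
57.8143 keV

First convert energy to wavelength:
λ = hc/E, with hc ≈ 1239.842 keV·pm (i.e. 1239.842 eV·nm)

For E = 72.9 keV = 72900 eV:
λ = 1239.842 keV·pm / 72.9 keV
λ = 17.0074 pm

Calculate the Compton shift:
Δλ = λ_C(1 - cos(146°)) = 2.4263 × 1.8290
Δλ = 4.4378 pm

Final wavelength:
λ' = 17.0074 + 4.4378 = 21.4452 pm

Final energy:
E' = hc/λ' = 1239.842 / 21.4452 = 57.8143 keV

(Intermediate values are shown rounded; full precision is carried through to the final answer.)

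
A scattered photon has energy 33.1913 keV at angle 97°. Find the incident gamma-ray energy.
35.8000 keV

Convert final energy to wavelength (hc ≈ 1239.842 keV·pm):
λ' = hc/E' = 1239.842 / 33.1913 = 37.3544 pm

Calculate the Compton shift:
Δλ = λ_C(1 - cos(97°))
Δλ = 2.4263 × (1 - cos(97°))
Δλ = 2.7220 pm

Initial wavelength:
λ = λ' - Δλ = 37.3544 - 2.7220 = 34.6324 pm

Initial energy:
E = hc/λ = 1239.842 / 34.6324 = 35.8000 keV

(Intermediate values are shown rounded; full precision is carried through to the final answer.)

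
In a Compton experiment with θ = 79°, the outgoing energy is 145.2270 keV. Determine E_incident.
188.6001 keV

Convert final energy to wavelength (hc ≈ 1239.842 keV·pm):
λ' = hc/E' = 1239.842 / 145.2270 = 8.5373 pm

Calculate the Compton shift:
Δλ = λ_C(1 - cos(79°))
Δλ = 2.4263 × (1 - cos(79°))
Δλ = 1.9633 pm

Initial wavelength:
λ = λ' - Δλ = 8.5373 - 1.9633 = 6.5739 pm

Initial energy:
E = hc/λ = 1239.842 / 6.5739 = 188.6001 keV

(Intermediate values are shown rounded; full precision is carried through to the final answer.)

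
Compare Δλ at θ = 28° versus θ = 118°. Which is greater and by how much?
118° produces the larger shift by a factor of 12.554

Calculate both shifts using Δλ = λ_C(1 - cos θ):

For θ₁ = 28°:
Δλ₁ = 2.4263 × (1 - cos(28°))
Δλ₁ = 2.4263 × 0.1171
Δλ₁ = 0.2840 pm

For θ₂ = 118°:
Δλ₂ = 2.4263 × (1 - cos(118°))
Δλ₂ = 2.4263 × 1.4695
Δλ₂ = 3.5654 pm

The 118° angle produces the larger shift.
Ratio: 3.5654/0.2840 = 12.554

(Intermediate values are shown rounded; full precision is carried through to the final answer.)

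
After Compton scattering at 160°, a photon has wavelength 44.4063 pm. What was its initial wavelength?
39.7000 pm

From λ' = λ + Δλ, we have λ = λ' - Δλ

First calculate the Compton shift:
Δλ = λ_C(1 - cos θ)
Δλ = 2.4263 × (1 - cos(160°))
Δλ = 2.4263 × 1.9397
Δλ = 4.7063 pm

Initial wavelength:
λ = λ' - Δλ
λ = 44.4063 - 4.7063
λ = 39.7000 pm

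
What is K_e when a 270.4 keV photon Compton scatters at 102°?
105.4393 keV

By energy conservation: K_e = E_initial - E_final

First find the scattered photon energy:
Initial wavelength: λ = hc/E = 4.5852 pm
Compton shift: Δλ = λ_C(1 - cos(102°)) = 2.9308 pm
Final wavelength: λ' = 4.5852 + 2.9308 = 7.5160 pm
Final photon energy: E' = hc/λ' = 164.9607 keV

Electron kinetic energy:
K_e = E - E' = 270.4000 - 164.9607 = 105.4393 keV

(Intermediate values are shown rounded; full precision is carried through to the final answer.)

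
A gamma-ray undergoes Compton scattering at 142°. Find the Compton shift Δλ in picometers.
4.3383 pm

Using the Compton scattering formula:
Δλ = λ_C(1 - cos θ)

where λ_C = h/(m_e·c) ≈ 2.4263 pm is the Compton wavelength of an electron.

For θ = 142°:
cos(142°) = -0.7880
1 - cos(142°) = 1.7880

Δλ = 2.4263 × 1.7880
Δλ = 4.3383 pm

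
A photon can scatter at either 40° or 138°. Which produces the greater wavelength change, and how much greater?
138° produces the larger shift by a factor of 7.451

Calculate both shifts using Δλ = λ_C(1 - cos θ):

For θ₁ = 40°:
Δλ₁ = 2.4263 × (1 - cos(40°))
Δλ₁ = 2.4263 × 0.2340
Δλ₁ = 0.5676 pm

For θ₂ = 138°:
Δλ₂ = 2.4263 × (1 - cos(138°))
Δλ₂ = 2.4263 × 1.7431
Δλ₂ = 4.2294 pm

The 138° angle produces the larger shift.
Ratio: 4.2294/0.5676 = 7.451

(Intermediate values are shown rounded; full precision is carried through to the final answer.)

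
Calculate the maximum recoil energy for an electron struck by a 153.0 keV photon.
57.3048 keV

Maximum energy transfer occurs at θ = 180° (backscattering).

Initial photon: E₀ = 153.0 keV → λ₀ = 8.1035 pm

Maximum Compton shift (at 180°):
Δλ_max = 2λ_C = 2 × 2.4263 = 4.8526 pm

Final wavelength:
λ' = 8.1035 + 4.8526 = 12.9562 pm

Minimum photon energy (maximum energy to electron):
E'_min = hc/λ' = 95.6952 keV

Maximum electron kinetic energy:
K_max = E₀ - E'_min = 153.0000 - 95.6952 = 57.3048 keV

(Intermediate values are shown rounded; full precision is carried through to the final answer.)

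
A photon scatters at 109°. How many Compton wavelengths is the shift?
1.3256 λ_C

The Compton shift formula is:
Δλ = λ_C(1 - cos θ)

Dividing both sides by λ_C:
Δλ/λ_C = 1 - cos θ

For θ = 109°:
Δλ/λ_C = 1 - cos(109°)
Δλ/λ_C = 1 - -0.3256
Δλ/λ_C = 1.3256

This means the shift is 1.3256 × λ_C = 3.2162 pm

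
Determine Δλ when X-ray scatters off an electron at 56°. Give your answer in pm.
1.0695 pm

Using the Compton scattering formula:
Δλ = λ_C(1 - cos θ)

where λ_C = h/(m_e·c) ≈ 2.4263 pm is the Compton wavelength of an electron.

For θ = 56°:
cos(56°) = 0.5592
1 - cos(56°) = 0.4408

Δλ = 2.4263 × 0.4408
Δλ = 1.0695 pm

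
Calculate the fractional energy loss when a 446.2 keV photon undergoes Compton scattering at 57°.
0.2845 (or 28.45%)

Calculate initial and final photon energies:

Initial: E₀ = 446.2 keV → λ₀ = 2.7787 pm
Compton shift: Δλ = 1.1048 pm
Final wavelength: λ' = 3.8835 pm
Final energy: E' = 319.2576 keV

Fractional energy loss:
(E₀ - E')/E₀ = (446.2000 - 319.2576)/446.2000
= 126.9424/446.2000
= 0.2845
= 28.45%

(Intermediate values are shown rounded; full precision is carried through to the final answer.)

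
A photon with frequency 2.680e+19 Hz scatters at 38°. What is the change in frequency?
1.178e+18 Hz (decrease)

Convert frequency to wavelength (c = 299792458 m/s):
λ₀ = c/f₀ = 299792458/2.680e+19 = 1.1186286e-11 m = 11.1863 pm

Calculate Compton shift:
Δλ = λ_C(1 - cos(38°)) = 0.5144 pm

Final wavelength:
λ' = λ₀ + Δλ = 11.1863 + 0.5144 = 11.7006 pm

Final frequency:
f' = c/λ' = 299792458/1.1700637e-11 = 2.5621891e+19 Hz

Frequency shift (decrease):
Δf = f₀ - f' = 2.680e+19 - 2.5621891e+19 = 1.178e+18 Hz

(Intermediate values are shown rounded; full precision is carried through to the final answer.)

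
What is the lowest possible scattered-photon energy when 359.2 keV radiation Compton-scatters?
149.3013 keV (at θ = 180°)

The scattered photon has minimum energy when its wavelength is maximum, i.e., when the Compton shift Δλ = λ_C(1 − cos θ) is maximum. This occurs at θ = 180° (backscattering), giving Δλ_max = 2λ_C = 4.8526 pm.

Initial wavelength: λ₀ = hc/E₀ = 3.4517 pm
Maximum final wavelength: λ'_max = λ₀ + 2λ_C = 3.4517 + 4.8526 = 8.3043 pm
Minimum final energy: E'_min = hc/λ'_max = 149.3013 keV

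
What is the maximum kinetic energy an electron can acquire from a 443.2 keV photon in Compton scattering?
281.1312 keV

Maximum energy transfer occurs at θ = 180° (backscattering).

Initial photon: E₀ = 443.2 keV → λ₀ = 2.7975 pm

Maximum Compton shift (at 180°):
Δλ_max = 2λ_C = 2 × 2.4263 = 4.8526 pm

Final wavelength:
λ' = 2.7975 + 4.8526 = 7.6501 pm

Minimum photon energy (maximum energy to electron):
E'_min = hc/λ' = 162.0688 keV

Maximum electron kinetic energy:
K_max = E₀ - E'_min = 443.2000 - 162.0688 = 281.1312 keV

(Intermediate values are shown rounded; full precision is carried through to the final answer.)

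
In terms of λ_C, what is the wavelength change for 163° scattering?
1.9563 λ_C

The Compton shift formula is:
Δλ = λ_C(1 - cos θ)

Dividing both sides by λ_C:
Δλ/λ_C = 1 - cos θ

For θ = 163°:
Δλ/λ_C = 1 - cos(163°)
Δλ/λ_C = 1 - -0.9563
Δλ/λ_C = 1.9563

This means the shift is 1.9563 × λ_C = 4.7466 pm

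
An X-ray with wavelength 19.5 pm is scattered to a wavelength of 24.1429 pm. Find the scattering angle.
156.00°

First find the wavelength shift:
Δλ = λ' - λ = 24.1429 - 19.5 = 4.6429 pm

Using Δλ = λ_C(1 - cos θ), with λ_C = h/(m_e·c) ≈ 2.42631024 pm:
cos θ = 1 - Δλ/λ_C
cos θ = 1 - 4.6429/2.42631024
cos θ = -0.913564

θ = arccos(-0.913564)
θ = 156.00°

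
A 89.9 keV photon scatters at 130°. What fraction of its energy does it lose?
0.2242 (or 22.42%)

Calculate initial and final photon energies:

Initial: E₀ = 89.9 keV → λ₀ = 13.7913 pm
Compton shift: Δλ = 3.9859 pm
Final wavelength: λ' = 17.7773 pm
Final energy: E' = 69.7432 keV

Fractional energy loss:
(E₀ - E')/E₀ = (89.9000 - 69.7432)/89.9000
= 20.1568/89.9000
= 0.2242
= 22.42%

(Intermediate values are shown rounded; full precision is carried through to the final answer.)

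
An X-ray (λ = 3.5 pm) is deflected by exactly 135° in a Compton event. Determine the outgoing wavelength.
7.6420 pm

Using the Compton formula: λ' = λ + λ_C(1 − cos θ)

For θ = 135°, cos θ = -√2/2 (exact) ≈ -0.7071, so:
1 − cos 135° = 1 − (-√2/2) ≈ 1.7071

Δλ = λ_C × 1.7071 = 2.4263 × 1.7071 = 4.1420 pm

λ' = 3.5 + 4.1420 = 7.6420 pm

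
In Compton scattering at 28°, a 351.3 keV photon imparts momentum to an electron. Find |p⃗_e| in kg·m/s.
8.8503e-23 kg·m/s

The electron is initially at rest, so by conservation of momentum:
p⃗_e = p⃗₀ − p⃗'  (incident photon momentum minus scattered photon momentum)

Photon momentum magnitudes (p = h/λ = E/c):
λ₀ = hc/E₀ = 3.5293 pm → p₀ = h/λ₀ = 1.8774e-22 kg·m/s
Δλ = λ_C(1 − cos 28°) = 0.2840 pm
λ' = 3.8133 pm → p' = h/λ' = 1.7376e-22 kg·m/s

The scattered photon makes angle θ = 28° with the incident direction, so by the law of cosines:
|p⃗_e|² = p₀² + p'² − 2p₀p'cos θ
|p⃗_e|² = (1.8774e-22)² + (1.7376e-22)² − 2·1.8774e-22·1.7376e-22·cos(28°)
|p⃗_e| = 8.8503e-23 kg·m/s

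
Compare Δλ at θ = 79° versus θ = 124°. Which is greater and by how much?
124° produces the larger shift by a factor of 1.927

Calculate both shifts using Δλ = λ_C(1 - cos θ):

For θ₁ = 79°:
Δλ₁ = 2.4263 × (1 - cos(79°))
Δλ₁ = 2.4263 × 0.8092
Δλ₁ = 1.9633 pm

For θ₂ = 124°:
Δλ₂ = 2.4263 × (1 - cos(124°))
Δλ₂ = 2.4263 × 1.5592
Δλ₂ = 3.7831 pm

The 124° angle produces the larger shift.
Ratio: 3.7831/1.9633 = 1.927

(Intermediate values are shown rounded; full precision is carried through to the final answer.)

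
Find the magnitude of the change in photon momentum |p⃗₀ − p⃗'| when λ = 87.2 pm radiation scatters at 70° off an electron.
8.6392e-24 kg·m/s

Photon momentum magnitude is p = h/λ.

Initial momentum:
p₀ = h/λ = 6.6261e-34/8.7200e-11 = 7.5987e-24 kg·m/s

After scattering:
λ' = λ + Δλ = 87.2 + 1.5965 = 88.7965 pm
p' = h/λ' = 6.6261e-34/8.8796e-11 = 7.4621e-24 kg·m/s

Momentum is a vector; the scattered photon's direction makes angle θ = 70° with the incident direction. The magnitude of the vector change Δp⃗ = p⃗₀ − p⃗' is found from the law of cosines:
|Δp⃗|² = p₀² + p'² − 2p₀p'cos θ
|Δp⃗|² = (7.5987e-24)² + (7.4621e-24)² − 2·7.5987e-24·7.4621e-24·cos(70°)
|Δp⃗| = 8.6392e-24 kg·m/s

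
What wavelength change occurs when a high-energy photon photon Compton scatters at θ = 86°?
2.2571 pm

Using the Compton scattering formula:
Δλ = λ_C(1 - cos θ)

where λ_C = h/(m_e·c) ≈ 2.4263 pm is the Compton wavelength of an electron.

For θ = 86°:
cos(86°) = 0.0698
1 - cos(86°) = 0.9302

Δλ = 2.4263 × 0.9302
Δλ = 2.2571 pm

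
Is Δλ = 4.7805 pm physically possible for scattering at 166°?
Yes, consistent

Calculate the expected shift for θ = 166°:

Δλ_expected = λ_C(1 - cos(166°))
Δλ_expected = 2.4263 × (1 - cos(166°))
Δλ_expected = 2.4263 × 1.9703
Δλ_expected = 4.7805 pm

Given shift: 4.7805 pm
Expected shift: 4.7805 pm
Difference: 0.0000 pm

The values match. This is consistent with Compton scattering at the stated angle.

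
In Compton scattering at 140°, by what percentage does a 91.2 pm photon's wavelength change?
4.6984%

Calculate the Compton shift:
Δλ = λ_C(1 - cos(140°))
Δλ = 2.4263 × (1 - cos(140°))
Δλ = 2.4263 × 1.7660
Δλ = 4.2850 pm

Percentage change:
(Δλ/λ₀) × 100 = (4.2850/91.2) × 100
= 4.6984%

(Intermediate values are shown rounded; full precision is carried through to the final answer.)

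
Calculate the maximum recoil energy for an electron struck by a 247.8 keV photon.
122.0046 keV

Maximum energy transfer occurs at θ = 180° (backscattering).

Initial photon: E₀ = 247.8 keV → λ₀ = 5.0034 pm

Maximum Compton shift (at 180°):
Δλ_max = 2λ_C = 2 × 2.4263 = 4.8526 pm

Final wavelength:
λ' = 5.0034 + 4.8526 = 9.8560 pm

Minimum photon energy (maximum energy to electron):
E'_min = hc/λ' = 125.7954 keV

Maximum electron kinetic energy:
K_max = E₀ - E'_min = 247.8000 - 125.7954 = 122.0046 keV

(Intermediate values are shown rounded; full precision is carried through to the final answer.)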